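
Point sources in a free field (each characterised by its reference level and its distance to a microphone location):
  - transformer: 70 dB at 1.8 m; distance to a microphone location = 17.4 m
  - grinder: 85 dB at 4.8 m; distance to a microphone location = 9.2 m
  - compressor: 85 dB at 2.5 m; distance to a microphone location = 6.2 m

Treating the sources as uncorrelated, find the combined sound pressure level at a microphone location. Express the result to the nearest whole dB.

Propagate each source to the receiver with L = L_ref − 20·log₁₀(r/r_ref), then add intensities.
transformer: 70 − 20·log₁₀(17.4/1.8) = 70 − 19.71 = 50.29 dB.
grinder: 85 − 20·log₁₀(9.2/4.8) = 85 − 5.65 = 79.35 dB.
compressor: 85 − 20·log₁₀(6.2/2.5) = 85 − 7.89 = 77.11 dB.
Σ 10^(L/10) = 1.376e+08 → L_total = 10·log₁₀(1.376e+08) = 81.39 dB.

81 dB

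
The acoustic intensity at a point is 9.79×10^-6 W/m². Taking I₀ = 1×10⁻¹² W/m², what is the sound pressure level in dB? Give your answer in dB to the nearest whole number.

70 dB

I/I₀ = 9.79×10^-6/10⁻¹² = 9.79×10^6, and L = 10·log₁₀(I/I₀).
L = 10·(0.9908 + 6) = 69.91 dB.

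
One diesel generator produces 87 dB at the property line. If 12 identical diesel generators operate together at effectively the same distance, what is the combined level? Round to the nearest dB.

N identical incoherent sources raise the level by 10·log₁₀ N.
L_total = 87 + 10·log₁₀(12) = 87 + 10.792 = 97.79 dB.

98 dB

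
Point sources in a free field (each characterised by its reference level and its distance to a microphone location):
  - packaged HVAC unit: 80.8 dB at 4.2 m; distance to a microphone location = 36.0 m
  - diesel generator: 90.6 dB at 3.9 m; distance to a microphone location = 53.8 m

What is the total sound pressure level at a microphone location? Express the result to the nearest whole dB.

69 dB

Apply inverse-square spreading to bring every level to the receiver, then sum 10^(L/10).
packaged HVAC unit: 80.8 − 20·log₁₀(36.0/4.2) = 80.8 − 18.66 = 62.14 dB.
diesel generator: 90.6 − 20·log₁₀(53.8/3.9) = 90.6 − 22.79 = 67.81 dB.
Σ 10^(L/10) = 7.670e+06 → L_total = 10·log₁₀(7.670e+06) = 68.85 dB.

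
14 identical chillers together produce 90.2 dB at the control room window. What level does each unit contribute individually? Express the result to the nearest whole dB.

For N identical incoherent sources L_total = L₁ + 10·log₁₀ N, so L₁ = 90.2 − 10·log₁₀(14) = 90.2 − 11.461.

79 dB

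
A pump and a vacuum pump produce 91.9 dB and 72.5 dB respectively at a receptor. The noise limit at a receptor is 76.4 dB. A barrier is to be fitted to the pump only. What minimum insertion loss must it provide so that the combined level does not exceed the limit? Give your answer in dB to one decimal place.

Everything except the pump sums to 10^(72.5/10) = 1.778e+07 in linear terms, 72.50 dB.
To meet 76.4 dB overall, the treated pump may contribute at most 10^(76.4/10) − 1.778e+07 = 2.587e+07, i.e. 74.13 dB.
So the pump must be reduced from 91.9 to 74.13 dB: IL = 17.77 dB.

17.8 dB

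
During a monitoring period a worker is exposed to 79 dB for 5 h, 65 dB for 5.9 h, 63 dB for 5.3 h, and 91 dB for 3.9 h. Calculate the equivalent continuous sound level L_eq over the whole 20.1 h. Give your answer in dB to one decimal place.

84.2 dB

L_eq = 10·log₁₀[(1/T)·Σ tᵢ·10^(Lᵢ/10)] with T = 20.1 h.
Σ tᵢ·10^(Lᵢ/10) = 5·10^(79/10) + 5.9·10^(65/10) + 5.3·10^(63/10) + 3.9·10^(91/10) = 5.336e+09.
L_eq = 10·log₁₀(5.336e+09/20.1) = 84.24 dB.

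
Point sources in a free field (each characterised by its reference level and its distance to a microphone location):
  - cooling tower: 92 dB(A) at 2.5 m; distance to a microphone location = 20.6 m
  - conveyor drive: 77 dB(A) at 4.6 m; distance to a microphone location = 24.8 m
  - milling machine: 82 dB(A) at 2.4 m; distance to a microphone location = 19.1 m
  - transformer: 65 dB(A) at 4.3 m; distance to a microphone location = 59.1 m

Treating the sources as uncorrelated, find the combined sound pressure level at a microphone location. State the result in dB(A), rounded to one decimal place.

74.4 dB(A)

Apply inverse-square spreading to bring every level to the receiver, then sum 10^(L/10).
cooling tower: 92 − 20·log₁₀(20.6/2.5) = 92 − 18.32 = 73.68 dB(A).
conveyor drive: 77 − 20·log₁₀(24.8/4.6) = 77 − 14.63 = 62.37 dB(A).
milling machine: 82 − 20·log₁₀(19.1/2.4) = 82 − 18.02 = 63.98 dB(A).
transformer: 65 − 20·log₁₀(59.1/4.3) = 65 − 22.76 = 42.24 dB(A).
Σ 10^(L/10) = 2.759e+07 → L_total = 10·log₁₀(2.759e+07) = 74.41 dB(A).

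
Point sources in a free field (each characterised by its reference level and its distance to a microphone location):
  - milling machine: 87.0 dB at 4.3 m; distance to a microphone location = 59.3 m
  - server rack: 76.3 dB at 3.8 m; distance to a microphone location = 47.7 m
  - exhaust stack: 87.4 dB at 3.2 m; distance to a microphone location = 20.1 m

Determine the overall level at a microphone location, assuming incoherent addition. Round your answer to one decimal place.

72.3 dB

Propagate each source to the receiver with L = L_ref − 20·log₁₀(r/r_ref), then add intensities.
milling machine: 87.0 − 20·log₁₀(59.3/4.3) = 87.0 − 22.79 = 64.21 dB.
server rack: 76.3 − 20·log₁₀(47.7/3.8) = 76.3 − 21.97 = 54.33 dB.
exhaust stack: 87.4 − 20·log₁₀(20.1/3.2) = 87.4 − 15.96 = 71.44 dB.
Σ 10^(L/10) = 1.683e+07 → L_total = 10·log₁₀(1.683e+07) = 72.26 dB.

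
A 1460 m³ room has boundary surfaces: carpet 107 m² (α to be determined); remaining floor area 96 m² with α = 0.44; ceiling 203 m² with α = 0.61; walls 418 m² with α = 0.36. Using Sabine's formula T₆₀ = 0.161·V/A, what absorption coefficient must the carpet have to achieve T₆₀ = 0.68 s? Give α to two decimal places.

0.27

Required total absorption A = 0.161·1460/0.68 = 345.68 m².
Absorption from the other surfaces = 96·0.44 + 203·0.61 + 418·0.36 = 316.55 m², so the carpet must supply 29.13 m² over 107 m².
α = 29.13/107 = 0.272.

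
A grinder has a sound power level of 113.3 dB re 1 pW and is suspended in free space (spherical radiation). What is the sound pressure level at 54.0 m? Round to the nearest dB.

68 dB

The power spreads over a sphere of area 4π·r², so L_p = L_w − 10·log₁₀(4π·r²).
4π·r² = 3.664e+04 m², 10·log₁₀ of that is 45.640 dB.
L_p = 113.3 − 45.640 = 67.66 dB.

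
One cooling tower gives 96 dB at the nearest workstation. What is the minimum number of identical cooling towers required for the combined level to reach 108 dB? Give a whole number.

The shortfall is 108 − 96 = 12.0 dB, and N units add 10·log₁₀ N, so need 10·log₁₀ N ≥ 12.0.
N ≥ 10^(12.0/10) = 15.849, so N = 16.

16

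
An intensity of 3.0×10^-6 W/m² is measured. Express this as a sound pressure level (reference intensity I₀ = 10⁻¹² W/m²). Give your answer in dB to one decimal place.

I/I₀ = 3.0×10^-6/10⁻¹² = 3.0×10^6, and L = 10·log₁₀(I/I₀).
L = 10·(0.4771 + 6) = 64.77 dB.

64.8 dB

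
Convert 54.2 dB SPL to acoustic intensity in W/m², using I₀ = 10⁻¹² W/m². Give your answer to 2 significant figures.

L = 10·log₁₀(I/I₀) ⇒ I = I₀·10^(L/10) = 10⁻¹² × 10^5.42.

2.6e-07 W/m²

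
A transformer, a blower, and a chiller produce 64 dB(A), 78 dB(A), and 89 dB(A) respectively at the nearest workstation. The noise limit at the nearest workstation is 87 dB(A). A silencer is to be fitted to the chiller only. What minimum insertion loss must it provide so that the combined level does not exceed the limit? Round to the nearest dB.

3 dB

Fixed contribution from the other sources: Σ 10^(L/10) = 10^(64/10) + 10^(78/10) = 6.561e+07 (78.17 dB(A)).
To meet 87 dB(A) overall, the treated chiller may contribute at most 10^(87/10) − 6.561e+07 = 4.356e+08, i.e. 86.39 dB(A).
Required insertion loss = 89 − 86.39 = 2.61 dB.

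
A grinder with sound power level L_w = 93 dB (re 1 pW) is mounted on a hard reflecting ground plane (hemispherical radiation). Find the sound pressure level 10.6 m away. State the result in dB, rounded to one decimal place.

64.5 dB

The power spreads over a hemisphere of area 2π·r², so L_p = L_w − 10·log₁₀(2π·r²).
2π·r² = 706 m², 10·log₁₀ of that is 28.488 dB.
L_p = 93 − 28.488 = 64.51 dB.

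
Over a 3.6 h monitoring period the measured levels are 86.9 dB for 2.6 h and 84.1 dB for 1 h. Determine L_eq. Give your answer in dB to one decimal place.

L_eq = 10·log₁₀[(1/T)·Σ tᵢ·10^(Lᵢ/10)] with T = 3.6 h.
Σ tᵢ·10^(Lᵢ/10) = 2.6·10^(86.9/10) + 1·10^(84.1/10) = 1.530e+09.
L_eq = 10·log₁₀(1.530e+09/3.6) = 86.29 dB.

86.3 dB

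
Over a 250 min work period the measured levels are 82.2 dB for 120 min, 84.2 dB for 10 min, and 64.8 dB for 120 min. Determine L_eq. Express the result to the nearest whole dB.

The energy average is taken in the linear domain: L_eq = 10·log₁₀[(Σ tᵢ·10^(Lᵢ/10))/T], T = 250 min.
Σ tᵢ·10^(Lᵢ/10) = 120·10^(82.2/10) + 10·10^(84.2/10) + 120·10^(64.8/10) = 2.291e+10.
L_eq = 10·log₁₀(2.291e+10/250) = 79.62 dB.

80 dB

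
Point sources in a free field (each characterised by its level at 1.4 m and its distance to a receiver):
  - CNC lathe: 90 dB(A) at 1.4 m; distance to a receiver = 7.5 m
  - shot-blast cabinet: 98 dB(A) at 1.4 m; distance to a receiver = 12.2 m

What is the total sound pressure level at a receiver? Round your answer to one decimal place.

Propagate each source to the receiver with L = L_ref − 20·log₁₀(r/r_ref), then add intensities.
CNC lathe: 90 − 20·log₁₀(7.5/1.4) = 90 − 14.58 = 75.42 dB(A).
shot-blast cabinet: 98 − 20·log₁₀(12.2/1.4) = 98 − 18.80 = 79.20 dB(A).
Σ 10^(L/10) = 1.179e+08 → L_total = 10·log₁₀(1.179e+08) = 80.72 dB(A).

80.7 dB(A)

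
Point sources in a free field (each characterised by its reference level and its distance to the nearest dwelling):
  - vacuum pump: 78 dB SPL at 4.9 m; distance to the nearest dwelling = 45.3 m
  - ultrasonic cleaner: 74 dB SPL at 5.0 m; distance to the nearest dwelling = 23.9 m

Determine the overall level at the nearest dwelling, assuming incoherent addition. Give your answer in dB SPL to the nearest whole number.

63 dB SPL

Apply inverse-square spreading to bring every level to the receiver, then sum 10^(L/10).
vacuum pump: 78 − 20·log₁₀(45.3/4.9) = 78 − 19.32 = 58.68 dB SPL.
ultrasonic cleaner: 74 − 20·log₁₀(23.9/5.0) = 74 − 13.59 = 60.41 dB SPL.
Σ 10^(L/10) = 1.838e+06 → L_total = 10·log₁₀(1.838e+06) = 62.64 dB SPL.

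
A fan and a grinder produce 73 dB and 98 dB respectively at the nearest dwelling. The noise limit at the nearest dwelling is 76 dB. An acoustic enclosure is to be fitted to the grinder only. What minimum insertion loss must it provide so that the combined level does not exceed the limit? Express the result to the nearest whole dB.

Everything except the grinder sums to 10^(73/10) = 1.995e+07 in linear terms, 73.00 dB.
To meet 76 dB overall, the treated grinder may contribute at most 10^(76/10) − 1.995e+07 = 1.986e+07, i.e. 72.98 dB.
So the grinder must be reduced from 98 to 72.98 dB: IL = 25.02 dB.

25 dB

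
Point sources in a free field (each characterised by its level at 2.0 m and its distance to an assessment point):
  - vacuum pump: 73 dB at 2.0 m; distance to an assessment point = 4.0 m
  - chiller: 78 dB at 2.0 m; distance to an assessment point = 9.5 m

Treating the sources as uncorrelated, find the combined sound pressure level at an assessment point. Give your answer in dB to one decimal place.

68.9 dB

First find each source's level at the receiver (point-source: −20·log₁₀(r/r_ref)), then combine on an intensity basis.
vacuum pump: 73 − 20·log₁₀(4.0/2.0) = 73 − 6.02 = 66.98 dB.
chiller: 78 − 20·log₁₀(9.5/2.0) = 78 − 13.53 = 64.47 dB.
Σ 10^(L/10) = 7.785e+06 → L_total = 10·log₁₀(7.785e+06) = 68.91 dB.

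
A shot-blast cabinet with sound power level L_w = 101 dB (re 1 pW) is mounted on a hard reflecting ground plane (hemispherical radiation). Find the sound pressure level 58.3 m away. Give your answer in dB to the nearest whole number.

58 dB

Free-field hemispherical radiation: L_p = L_w − 10·log₁₀(2π·r²), r = 58.3 m.
2π·r² = 2.136e+04 m², 10·log₁₀ of that is 43.295 dB.
L_p = 101 − 43.295 = 57.70 dB.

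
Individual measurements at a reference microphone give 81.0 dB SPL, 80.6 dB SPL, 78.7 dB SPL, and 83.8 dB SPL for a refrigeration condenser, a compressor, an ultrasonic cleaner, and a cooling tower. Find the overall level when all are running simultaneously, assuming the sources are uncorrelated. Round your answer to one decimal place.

For uncorrelated sources the intensities add, so convert each level to linear form, sum, and take 10·log₁₀ of the total.
Σ 10^(L/10) = 10^(81.0/10) + 10^(80.6/10) + 10^(78.7/10) + 10^(83.8/10) = 5.547e+08.
L_total = 10·log₁₀(5.547e+08) = 87.44 dB SPL.

87.4 dB SPL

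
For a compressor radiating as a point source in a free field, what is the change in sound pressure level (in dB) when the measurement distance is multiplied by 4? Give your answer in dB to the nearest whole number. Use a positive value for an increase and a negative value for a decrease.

With spherical spreading the level changes by −20·log₁₀(r₂/r₁).
ΔL = −20·log₁₀(4) = -12.04 dB.

-12 dB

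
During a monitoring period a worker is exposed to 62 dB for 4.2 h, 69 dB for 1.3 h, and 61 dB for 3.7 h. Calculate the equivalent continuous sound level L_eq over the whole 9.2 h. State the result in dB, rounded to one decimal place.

63.7 dB

The energy average is taken in the linear domain: L_eq = 10·log₁₀[(Σ tᵢ·10^(Lᵢ/10))/T], T = 9.2 h.
Σ tᵢ·10^(Lᵢ/10) = 4.2·10^(62/10) + 1.3·10^(69/10) + 3.7·10^(61/10) = 2.164e+07.
L_eq = 10·log₁₀(2.164e+07/9.2) = 63.71 dB.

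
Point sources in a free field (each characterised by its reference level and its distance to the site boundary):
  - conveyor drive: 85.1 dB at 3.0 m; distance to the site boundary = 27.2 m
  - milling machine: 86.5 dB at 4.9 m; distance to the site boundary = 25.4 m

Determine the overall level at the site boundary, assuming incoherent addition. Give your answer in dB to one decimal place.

First find each source's level at the receiver (point-source: −20·log₁₀(r/r_ref)), then combine on an intensity basis.
conveyor drive: 85.1 − 20·log₁₀(27.2/3.0) = 85.1 − 19.15 = 65.95 dB.
milling machine: 86.5 − 20·log₁₀(25.4/4.9) = 86.5 − 14.29 = 72.21 dB.
Σ 10^(L/10) = 2.056e+07 → L_total = 10·log₁₀(2.056e+07) = 73.13 dB.

73.1 dB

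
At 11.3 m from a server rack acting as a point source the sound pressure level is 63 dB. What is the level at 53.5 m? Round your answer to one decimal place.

49.5 dB

For a point source, L₂ = L₁ − 20·log₁₀(r₂/r₁).
L₂ = 63 − 20·log₁₀(53.5/11.3) = 63 − 13.506 = 49.49 dB.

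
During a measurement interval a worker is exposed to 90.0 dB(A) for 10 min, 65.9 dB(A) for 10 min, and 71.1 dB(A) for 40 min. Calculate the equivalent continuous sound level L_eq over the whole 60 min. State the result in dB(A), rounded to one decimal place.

82.5 dB(A)

Weight each interval's intensity by its duration and average over T = 60 min:
Σ tᵢ·10^(Lᵢ/10) = 10·10^(90.0/10) + 10·10^(65.9/10) + 40·10^(71.1/10) = 1.055e+10.
L_eq = 10·log₁₀(1.055e+10/60) = 82.45 dB(A).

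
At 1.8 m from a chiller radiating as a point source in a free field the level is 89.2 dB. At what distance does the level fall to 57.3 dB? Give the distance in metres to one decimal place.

Point-source spreading drops the level by 20·log₁₀(r₂/r₁); inverting, r₂/r₁ = 10^(ΔL/20).
r₂ = 1.8·10^((89.2−57.3)/20) = 1.8·10^(31.9/20) = 70.84 m.

70.8 m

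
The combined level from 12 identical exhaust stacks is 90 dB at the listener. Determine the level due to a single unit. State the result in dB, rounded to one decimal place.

79.2 dB

12 equal contributions raise the level by 10·log₁₀ 12 = 10.792 dB, so each unit alone gives 90 − 10.792.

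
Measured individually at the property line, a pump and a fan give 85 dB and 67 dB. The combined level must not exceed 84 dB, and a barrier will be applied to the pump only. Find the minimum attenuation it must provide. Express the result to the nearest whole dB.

Fixed contribution from the other source: Σ 10^(L/10) = 10^(67/10) = 5.012e+06 (67.00 dB).
To meet 84 dB overall, the treated pump may contribute at most 10^(84/10) − 5.012e+06 = 2.462e+08, i.e. 83.91 dB.
So the pump must be reduced from 85 to 83.91 dB: IL = 1.09 dB.

1 dB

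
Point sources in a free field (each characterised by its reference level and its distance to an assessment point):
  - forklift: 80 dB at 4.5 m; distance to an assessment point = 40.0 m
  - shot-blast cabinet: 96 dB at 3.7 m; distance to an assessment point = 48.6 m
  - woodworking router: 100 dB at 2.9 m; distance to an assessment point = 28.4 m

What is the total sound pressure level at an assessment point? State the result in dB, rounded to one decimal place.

Propagate each source to the receiver with L = L_ref − 20·log₁₀(r/r_ref), then add intensities.
forklift: 80 − 20·log₁₀(40.0/4.5) = 80 − 18.98 = 61.02 dB.
shot-blast cabinet: 96 − 20·log₁₀(48.6/3.7) = 96 − 22.37 = 73.63 dB.
woodworking router: 100 − 20·log₁₀(28.4/2.9) = 100 − 19.82 = 80.18 dB.
Σ 10^(L/10) = 1.286e+08 → L_total = 10·log₁₀(1.286e+08) = 81.09 dB.

81.1 dB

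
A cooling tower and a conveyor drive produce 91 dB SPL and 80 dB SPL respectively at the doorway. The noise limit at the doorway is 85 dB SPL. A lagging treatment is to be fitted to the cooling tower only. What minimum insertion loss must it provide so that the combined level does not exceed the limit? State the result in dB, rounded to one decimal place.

7.7 dB

Everything except the cooling tower sums to 10^(80/10) = 1.000e+08 in linear terms, 80.00 dB SPL.
To meet 85 dB SPL overall, the treated cooling tower may contribute at most 10^(85/10) − 1.000e+08 = 2.162e+08, i.e. 83.35 dB SPL.
Required insertion loss = 91 − 83.35 = 7.65 dB.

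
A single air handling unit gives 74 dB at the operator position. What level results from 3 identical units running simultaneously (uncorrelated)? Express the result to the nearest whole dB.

L_total = L₁ + 10·log₁₀ N for N identical incoherent sources.
L_total = 74 + 10·log₁₀(3) = 74 + 4.771 = 78.77 dB.

79 dB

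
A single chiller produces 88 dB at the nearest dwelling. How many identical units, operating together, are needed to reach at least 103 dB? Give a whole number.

The shortfall is 103 − 88 = 15.0 dB, and N units add 10·log₁₀ N, so need 10·log₁₀ N ≥ 15.0.
N ≥ 10^(15.0/10) = 31.623, so N = 32.

32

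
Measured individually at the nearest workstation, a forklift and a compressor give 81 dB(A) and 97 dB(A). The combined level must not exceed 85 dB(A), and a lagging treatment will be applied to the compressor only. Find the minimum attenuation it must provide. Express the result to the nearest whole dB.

14 dB

Fixed contribution from the other source: Σ 10^(L/10) = 10^(81/10) = 1.259e+08 (81.00 dB(A)).
To meet 85 dB(A) overall, the treated compressor may contribute at most 10^(85/10) − 1.259e+08 = 1.903e+08, i.e. 82.80 dB(A).
Required insertion loss = 97 − 82.80 = 14.20 dB.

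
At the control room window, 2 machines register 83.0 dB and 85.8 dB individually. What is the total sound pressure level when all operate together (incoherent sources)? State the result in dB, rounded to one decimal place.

87.6 dB

Incoherent sources combine by intensity addition: L_total = 10·log₁₀(Σ 10^(L_i/10)).
Σ 10^(L/10) = 10^(83.0/10) + 10^(85.8/10) = 5.797e+08.
L_total = 10·log₁₀(5.797e+08) = 87.63 dB.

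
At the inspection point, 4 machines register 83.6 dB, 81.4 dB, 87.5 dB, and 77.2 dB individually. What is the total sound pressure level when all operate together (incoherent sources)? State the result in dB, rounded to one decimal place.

Incoherent sources combine by intensity addition: L_total = 10·log₁₀(Σ 10^(L_i/10)).
Σ 10^(L/10) = 10^(83.6/10) + 10^(81.4/10) + 10^(87.5/10) + 10^(77.2/10) = 9.819e+08.
L_total = 10·log₁₀(9.819e+08) = 89.92 dB.

89.9 dB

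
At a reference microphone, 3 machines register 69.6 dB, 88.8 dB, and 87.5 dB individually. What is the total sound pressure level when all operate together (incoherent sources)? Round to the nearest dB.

91 dB

For uncorrelated sources the intensities add, so convert each level to linear form, sum, and take 10·log₁₀ of the total.
Σ 10^(L/10) = 10^(69.6/10) + 10^(88.8/10) + 10^(87.5/10) = 1.330e+09.
L_total = 10·log₁₀(1.330e+09) = 91.24 dB.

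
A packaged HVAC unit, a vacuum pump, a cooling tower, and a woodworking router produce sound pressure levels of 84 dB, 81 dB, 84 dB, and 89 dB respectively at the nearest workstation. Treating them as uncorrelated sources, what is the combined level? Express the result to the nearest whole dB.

Incoherent sources combine by intensity addition: L_total = 10·log₁₀(Σ 10^(L_i/10)).
Σ 10^(L/10) = 10^(84/10) + 10^(81/10) + 10^(84/10) + 10^(89/10) = 1.423e+09.
L_total = 10·log₁₀(1.423e+09) = 91.53 dB.

92 dB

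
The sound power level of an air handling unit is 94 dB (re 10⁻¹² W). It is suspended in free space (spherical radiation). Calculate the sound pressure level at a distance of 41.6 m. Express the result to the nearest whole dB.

L_p = L_w − 10·log₁₀(4π·r²) with r = 41.6 m.
4π·r² = 2.175e+04 m², 10·log₁₀ of that is 43.374 dB.
L_p = 94 − 43.374 = 50.63 dB.

51 dB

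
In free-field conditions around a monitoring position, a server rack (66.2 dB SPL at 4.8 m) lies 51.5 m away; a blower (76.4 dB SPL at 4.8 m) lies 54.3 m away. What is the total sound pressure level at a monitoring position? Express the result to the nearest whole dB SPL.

Propagate each source to the receiver with L = L_ref − 20·log₁₀(r/r_ref), then add intensities.
server rack: 66.2 − 20·log₁₀(51.5/4.8) = 66.2 − 20.61 = 45.59 dB SPL.
blower: 76.4 − 20·log₁₀(54.3/4.8) = 76.4 − 21.07 = 55.33 dB SPL.
Σ 10^(L/10) = 3.773e+05 → L_total = 10·log₁₀(3.773e+05) = 55.77 dB SPL.

56 dB SPL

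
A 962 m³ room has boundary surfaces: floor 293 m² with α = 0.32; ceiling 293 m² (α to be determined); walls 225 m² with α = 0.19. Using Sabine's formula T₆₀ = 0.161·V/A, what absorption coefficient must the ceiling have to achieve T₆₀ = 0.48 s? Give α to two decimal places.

0.64

A = 0.161·V/T₆₀ = 0.161·962/0.48 = 322.67 m² sabins.
Absorption from the other surfaces = 293·0.32 + 225·0.19 = 136.51 m², so the ceiling must supply 186.16 m² over 293 m².
α = 186.16/293 = 0.635.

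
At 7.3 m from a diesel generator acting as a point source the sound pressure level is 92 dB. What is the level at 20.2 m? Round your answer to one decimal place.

83.2 dB

Spherical spreading from a point source gives a 20·log₁₀(r₂/r₁) drop.
L₂ = 92 − 20·log₁₀(20.2/7.3) = 92 − 8.841 = 83.16 dB.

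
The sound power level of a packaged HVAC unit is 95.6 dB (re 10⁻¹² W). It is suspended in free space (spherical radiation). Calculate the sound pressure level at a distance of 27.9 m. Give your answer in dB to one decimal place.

L_p = L_w − 10·log₁₀(4π·r²) with r = 27.9 m.
4π·r² = 9782 m², 10·log₁₀ of that is 39.904 dB.
L_p = 95.6 − 39.904 = 55.70 dB.

55.7 dB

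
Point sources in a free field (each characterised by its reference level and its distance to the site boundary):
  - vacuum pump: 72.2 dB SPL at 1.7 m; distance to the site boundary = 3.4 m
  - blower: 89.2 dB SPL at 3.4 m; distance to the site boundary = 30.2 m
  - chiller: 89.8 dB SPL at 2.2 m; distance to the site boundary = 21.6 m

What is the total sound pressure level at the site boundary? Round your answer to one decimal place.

73.9 dB SPL

Propagate each source to the receiver with L = L_ref − 20·log₁₀(r/r_ref), then add intensities.
vacuum pump: 72.2 − 20·log₁₀(3.4/1.7) = 72.2 − 6.02 = 66.18 dB SPL.
blower: 89.2 − 20·log₁₀(30.2/3.4) = 89.2 − 18.97 = 70.23 dB SPL.
chiller: 89.8 − 20·log₁₀(21.6/2.2) = 89.8 − 19.84 = 69.96 dB SPL.
Σ 10^(L/10) = 2.460e+07 → L_total = 10·log₁₀(2.460e+07) = 73.91 dB SPL.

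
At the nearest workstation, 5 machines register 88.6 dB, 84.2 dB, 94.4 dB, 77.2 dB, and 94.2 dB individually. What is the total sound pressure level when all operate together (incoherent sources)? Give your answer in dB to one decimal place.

Incoherent sources combine by intensity addition: L_total = 10·log₁₀(Σ 10^(L_i/10)).
Σ 10^(L/10) = 10^(88.6/10) + 10^(84.2/10) + 10^(94.4/10) + 10^(77.2/10) + 10^(94.2/10) = 6.424e+09.
L_total = 10·log₁₀(6.424e+09) = 98.08 dB.

98.1 dB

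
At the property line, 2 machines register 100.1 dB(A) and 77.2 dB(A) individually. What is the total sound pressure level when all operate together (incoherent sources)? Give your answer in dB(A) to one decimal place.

Incoherent sources combine by intensity addition: L_total = 10·log₁₀(Σ 10^(L_i/10)).
Σ 10^(L/10) = 10^(100.1/10) + 10^(77.2/10) = 1.029e+10.
L_total = 10·log₁₀(1.029e+10) = 100.12 dB(A).

100.1 dB(A)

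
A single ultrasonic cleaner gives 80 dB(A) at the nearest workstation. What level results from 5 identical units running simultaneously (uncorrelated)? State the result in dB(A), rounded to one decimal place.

87.0 dB(A)

L_total = L₁ + 10·log₁₀ N for N identical incoherent sources.
L_total = 80 + 10·log₁₀(5) = 80 + 6.990 = 86.99 dB(A).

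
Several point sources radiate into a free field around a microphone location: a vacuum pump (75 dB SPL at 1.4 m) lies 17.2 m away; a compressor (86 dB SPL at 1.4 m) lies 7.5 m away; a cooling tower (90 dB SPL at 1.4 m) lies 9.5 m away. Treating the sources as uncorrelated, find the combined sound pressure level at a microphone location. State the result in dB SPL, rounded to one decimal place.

75.5 dB SPL

First find each source's level at the receiver (point-source: −20·log₁₀(r/r_ref)), then combine on an intensity basis.
vacuum pump: 75 − 20·log₁₀(17.2/1.4) = 75 − 21.79 = 53.21 dB SPL.
compressor: 86 − 20·log₁₀(7.5/1.4) = 86 − 14.58 = 71.42 dB SPL.
cooling tower: 90 − 20·log₁₀(9.5/1.4) = 90 − 16.63 = 73.37 dB SPL.
Σ 10^(L/10) = 3.580e+07 → L_total = 10·log₁₀(3.580e+07) = 75.54 dB SPL.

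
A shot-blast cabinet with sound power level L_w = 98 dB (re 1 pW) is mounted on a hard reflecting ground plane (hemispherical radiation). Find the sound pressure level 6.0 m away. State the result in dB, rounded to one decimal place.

74.5 dB

L_p = L_w − 10·log₁₀(2π·r²) with r = 6.0 m.
2π·r² = 226.2 m², 10·log₁₀ of that is 23.545 dB.
L_p = 98 − 23.545 = 74.46 dB.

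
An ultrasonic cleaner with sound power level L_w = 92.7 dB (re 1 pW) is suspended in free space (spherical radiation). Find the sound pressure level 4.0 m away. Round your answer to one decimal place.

69.7 dB

The power spreads over a sphere of area 4π·r², so L_p = L_w − 10·log₁₀(4π·r²).
4π·r² = 201.1 m², 10·log₁₀ of that is 23.033 dB.
L_p = 92.7 − 23.033 = 69.67 dB.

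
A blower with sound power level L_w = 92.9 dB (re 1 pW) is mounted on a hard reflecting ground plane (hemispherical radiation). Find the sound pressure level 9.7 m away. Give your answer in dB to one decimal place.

65.2 dB

The power spreads over a hemisphere of area 2π·r², so L_p = L_w − 10·log₁₀(2π·r²).
2π·r² = 591.2 m², 10·log₁₀ of that is 27.717 dB.
L_p = 92.9 − 27.717 = 65.18 dB.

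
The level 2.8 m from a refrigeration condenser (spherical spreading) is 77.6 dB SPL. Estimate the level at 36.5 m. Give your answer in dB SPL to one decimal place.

Spherical spreading from a point source gives a 20·log₁₀(r₂/r₁) drop.
L₂ = 77.6 − 20·log₁₀(36.5/2.8) = 77.6 − 22.303 = 55.30 dB SPL.

55.3 dB SPL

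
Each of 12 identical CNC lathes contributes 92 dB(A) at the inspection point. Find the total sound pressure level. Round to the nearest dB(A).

103 dB(A)

N identical incoherent sources raise the level by 10·log₁₀ N.
L_total = 92 + 10·log₁₀(12) = 92 + 10.792 = 102.79 dB(A).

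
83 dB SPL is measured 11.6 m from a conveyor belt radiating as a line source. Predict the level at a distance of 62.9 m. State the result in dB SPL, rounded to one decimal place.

75.7 dB SPL

For a line source, L₂ = L₁ − 10·log₁₀(r₂/r₁).
L₂ = 83 − 10·log₁₀(62.9/11.6) = 83 − 7.342 = 75.66 dB SPL.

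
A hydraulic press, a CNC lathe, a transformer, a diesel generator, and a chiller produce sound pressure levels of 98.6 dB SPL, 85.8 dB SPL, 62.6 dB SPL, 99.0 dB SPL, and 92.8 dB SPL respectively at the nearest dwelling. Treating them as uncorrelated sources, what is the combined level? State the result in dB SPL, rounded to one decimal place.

For uncorrelated sources the intensities add, so convert each level to linear form, sum, and take 10·log₁₀ of the total.
Σ 10^(L/10) = 10^(98.6/10) + 10^(85.8/10) + 10^(62.6/10) + 10^(99.0/10) + 10^(92.8/10) = 1.748e+10.
L_total = 10·log₁₀(1.748e+10) = 102.42 dB SPL.

102.4 dB SPL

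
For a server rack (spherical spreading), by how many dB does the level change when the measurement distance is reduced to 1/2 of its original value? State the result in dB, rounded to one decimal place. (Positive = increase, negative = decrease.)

+6.0 dB

With spherical spreading the level changes by −20·log₁₀(r₂/r₁).
ΔL = −20·log₁₀(0.5) = +6.02 dB.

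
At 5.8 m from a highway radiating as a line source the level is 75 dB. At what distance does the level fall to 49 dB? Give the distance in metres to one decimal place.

2309.0 m

The 26.0 dB drop corresponds to a distance ratio of 10^(26.0/10) for a line source.
r₂ = 5.8·10^((75−49)/10) = 5.8·10^(26.0/10) = 2309.02 m.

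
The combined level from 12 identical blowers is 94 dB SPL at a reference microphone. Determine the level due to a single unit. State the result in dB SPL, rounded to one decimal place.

83.2 dB SPL

Dividing the total intensity by 12 lowers the level by 10·log₁₀ 12 = 10.792 dB: L₁ = 94 − 10.792.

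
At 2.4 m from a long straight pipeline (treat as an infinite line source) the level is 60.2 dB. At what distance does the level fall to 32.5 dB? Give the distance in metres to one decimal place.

The 27.7 dB drop corresponds to a distance ratio of 10^(27.7/10) for a line source.
r₂ = 2.4·10^((60.2−32.5)/10) = 2.4·10^(27.7/10) = 1413.22 m.

1413.2 m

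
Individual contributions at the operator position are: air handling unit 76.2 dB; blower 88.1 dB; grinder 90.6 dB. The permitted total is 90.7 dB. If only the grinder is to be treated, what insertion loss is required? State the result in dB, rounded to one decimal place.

Everything except the grinder sums to 10^(76.2/10) + 10^(88.1/10) = 6.873e+08 in linear terms, 88.37 dB.
The limit corresponds to 10^(90.7/10) = 1.175e+09; subtracting the fixed part leaves 4.876e+08 for the grinder, i.e. 86.88 dB.
So the grinder must be reduced from 90.6 to 86.88 dB: IL = 3.72 dB.

3.7 dB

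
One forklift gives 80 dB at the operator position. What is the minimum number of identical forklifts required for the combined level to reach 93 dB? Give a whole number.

20

The shortfall is 93 − 80 = 13.0 dB, and N units add 10·log₁₀ N, so need 10·log₁₀ N ≥ 13.0.
N ≥ 10^(13.0/10) = 19.953, so N = 20.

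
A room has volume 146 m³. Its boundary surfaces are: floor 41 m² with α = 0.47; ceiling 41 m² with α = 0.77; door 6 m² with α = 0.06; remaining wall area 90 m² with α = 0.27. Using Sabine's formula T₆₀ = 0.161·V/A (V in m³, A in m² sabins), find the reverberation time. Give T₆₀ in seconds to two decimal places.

Total absorption A = 41·0.47 + 41·0.77 + 6·0.06 + 90·0.27 = 75.50 m² sabins.
T₆₀ = 0.161 × 146 / 75.50 = 0.311 s.

0.31 s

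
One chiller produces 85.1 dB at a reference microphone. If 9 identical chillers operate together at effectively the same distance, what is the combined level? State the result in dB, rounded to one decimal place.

94.6 dB

With 9 equal, uncorrelated contributions the intensity is 9× that of one unit, giving a rise of 10·log₁₀ 9.
L_total = 85.1 + 10·log₁₀(9) = 85.1 + 9.542 = 94.64 dB.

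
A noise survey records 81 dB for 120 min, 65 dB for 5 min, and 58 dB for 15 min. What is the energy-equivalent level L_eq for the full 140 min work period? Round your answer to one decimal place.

Weight each interval's intensity by its duration and average over T = 140 min:
Σ tᵢ·10^(Lᵢ/10) = 120·10^(81/10) + 5·10^(65/10) + 15·10^(58/10) = 1.513e+10.
L_eq = 10·log₁₀(1.513e+10/140) = 80.34 dB.

80.3 dB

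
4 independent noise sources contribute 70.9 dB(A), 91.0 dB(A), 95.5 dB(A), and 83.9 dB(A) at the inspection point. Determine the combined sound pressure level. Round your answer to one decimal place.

Incoherent sources combine by intensity addition: L_total = 10·log₁₀(Σ 10^(L_i/10)).
Σ 10^(L/10) = 10^(70.9/10) + 10^(91.0/10) + 10^(95.5/10) + 10^(83.9/10) = 5.065e+09.
L_total = 10·log₁₀(5.065e+09) = 97.05 dB(A).

97.0 dB(A)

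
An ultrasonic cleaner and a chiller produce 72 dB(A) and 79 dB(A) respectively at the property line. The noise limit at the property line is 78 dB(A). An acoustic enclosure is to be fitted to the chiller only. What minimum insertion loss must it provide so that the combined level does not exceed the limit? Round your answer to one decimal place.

Fixed contribution from the other source: Σ 10^(L/10) = 10^(72/10) = 1.585e+07 (72.00 dB(A)).
To meet 78 dB(A) overall, the treated chiller may contribute at most 10^(78/10) − 1.585e+07 = 4.725e+07, i.e. 76.74 dB(A).
So the chiller must be reduced from 79 to 76.74 dB(A): IL = 2.26 dB.

2.3 dB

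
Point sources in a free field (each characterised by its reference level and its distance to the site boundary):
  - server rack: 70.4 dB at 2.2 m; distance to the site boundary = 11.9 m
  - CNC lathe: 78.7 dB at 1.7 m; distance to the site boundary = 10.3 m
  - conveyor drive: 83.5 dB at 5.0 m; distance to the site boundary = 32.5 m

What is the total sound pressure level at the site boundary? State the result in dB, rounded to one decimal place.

Apply inverse-square spreading to bring every level to the receiver, then sum 10^(L/10).
server rack: 70.4 − 20·log₁₀(11.9/2.2) = 70.4 − 14.66 = 55.74 dB.
CNC lathe: 78.7 − 20·log₁₀(10.3/1.7) = 78.7 − 15.65 = 63.05 dB.
conveyor drive: 83.5 − 20·log₁₀(32.5/5.0) = 83.5 − 16.26 = 67.24 dB.
Σ 10^(L/10) = 7.693e+06 → L_total = 10·log₁₀(7.693e+06) = 68.86 dB.

68.9 dB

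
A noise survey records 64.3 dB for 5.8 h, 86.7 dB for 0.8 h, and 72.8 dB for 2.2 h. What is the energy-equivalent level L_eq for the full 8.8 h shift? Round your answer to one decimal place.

Weight each interval's intensity by its duration and average over T = 8.8 h:
Σ tᵢ·10^(Lᵢ/10) = 5.8·10^(64.3/10) + 0.8·10^(86.7/10) + 2.2·10^(72.8/10) = 4.317e+08.
L_eq = 10·log₁₀(4.317e+08/8.8) = 76.91 dB.

76.9 dB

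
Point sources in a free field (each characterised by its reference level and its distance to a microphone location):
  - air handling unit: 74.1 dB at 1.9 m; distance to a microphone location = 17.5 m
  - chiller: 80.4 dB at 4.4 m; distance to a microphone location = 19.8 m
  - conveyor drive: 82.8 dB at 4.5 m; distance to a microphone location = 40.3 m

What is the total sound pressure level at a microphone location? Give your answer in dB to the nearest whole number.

Propagate each source to the receiver with L = L_ref − 20·log₁₀(r/r_ref), then add intensities.
air handling unit: 74.1 − 20·log₁₀(17.5/1.9) = 74.1 − 19.29 = 54.81 dB.
chiller: 80.4 − 20·log₁₀(19.8/4.4) = 80.4 − 13.06 = 67.34 dB.
conveyor drive: 82.8 − 20·log₁₀(40.3/4.5) = 82.8 − 19.04 = 63.76 dB.
Σ 10^(L/10) = 8.094e+06 → L_total = 10·log₁₀(8.094e+06) = 69.08 dB.

69 dB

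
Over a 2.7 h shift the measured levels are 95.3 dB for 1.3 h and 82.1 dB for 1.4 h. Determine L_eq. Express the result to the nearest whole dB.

92 dB

The energy average is taken in the linear domain: L_eq = 10·log₁₀[(Σ tᵢ·10^(Lᵢ/10))/T], T = 2.7 h.
Σ tᵢ·10^(Lᵢ/10) = 1.3·10^(95.3/10) + 1.4·10^(82.1/10) = 4.632e+09.
L_eq = 10·log₁₀(4.632e+09/2.7) = 92.34 dB.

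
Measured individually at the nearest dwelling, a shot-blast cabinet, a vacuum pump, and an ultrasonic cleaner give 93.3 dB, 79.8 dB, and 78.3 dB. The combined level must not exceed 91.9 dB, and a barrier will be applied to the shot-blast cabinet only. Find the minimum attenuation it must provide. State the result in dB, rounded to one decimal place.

Everything except the shot-blast cabinet sums to 10^(79.8/10) + 10^(78.3/10) = 1.631e+08 in linear terms, 82.12 dB.
The limit corresponds to 10^(91.9/10) = 1.549e+09; subtracting the fixed part leaves 1.386e+09 for the shot-blast cabinet, i.e. 91.42 dB.
So the shot-blast cabinet must be reduced from 93.3 to 91.42 dB: IL = 1.88 dB.

1.9 dB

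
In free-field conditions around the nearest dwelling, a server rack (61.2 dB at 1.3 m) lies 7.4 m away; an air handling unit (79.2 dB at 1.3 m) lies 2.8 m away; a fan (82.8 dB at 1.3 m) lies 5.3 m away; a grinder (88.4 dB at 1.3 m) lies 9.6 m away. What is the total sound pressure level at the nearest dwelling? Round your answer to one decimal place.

Apply inverse-square spreading to bring every level to the receiver, then sum 10^(L/10).
server rack: 61.2 − 20·log₁₀(7.4/1.3) = 61.2 − 15.11 = 46.09 dB.
air handling unit: 79.2 − 20·log₁₀(2.8/1.3) = 79.2 − 6.66 = 72.54 dB.
fan: 82.8 − 20·log₁₀(5.3/1.3) = 82.8 − 12.21 = 70.59 dB.
grinder: 88.4 − 20·log₁₀(9.6/1.3) = 88.4 − 17.37 = 71.03 dB.
Σ 10^(L/10) = 4.212e+07 → L_total = 10·log₁₀(4.212e+07) = 76.24 dB.

76.2 dB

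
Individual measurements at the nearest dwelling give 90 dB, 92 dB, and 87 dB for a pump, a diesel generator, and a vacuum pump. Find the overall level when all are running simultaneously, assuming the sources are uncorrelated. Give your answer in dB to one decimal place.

94.9 dB

Incoherent sources combine by intensity addition: L_total = 10·log₁₀(Σ 10^(L_i/10)).
Σ 10^(L/10) = 10^(90/10) + 10^(92/10) + 10^(87/10) = 3.086e+09.
L_total = 10·log₁₀(3.086e+09) = 94.89 dB.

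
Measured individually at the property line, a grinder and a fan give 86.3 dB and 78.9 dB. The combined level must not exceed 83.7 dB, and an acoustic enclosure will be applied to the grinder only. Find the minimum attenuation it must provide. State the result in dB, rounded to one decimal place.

4.3 dB

Everything except the grinder sums to 10^(78.9/10) = 7.762e+07 in linear terms, 78.90 dB.
To meet 83.7 dB overall, the treated grinder may contribute at most 10^(83.7/10) − 7.762e+07 = 1.568e+08, i.e. 81.95 dB.
Required insertion loss = 86.3 − 81.95 = 4.35 dB.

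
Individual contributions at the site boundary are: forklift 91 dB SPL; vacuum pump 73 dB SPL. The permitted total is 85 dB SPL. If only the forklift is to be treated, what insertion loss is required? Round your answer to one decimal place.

6.3 dB

The untreated sources together contribute 10^(73/10) = 1.995e+07, i.e. 73.00 dB SPL.
The limit corresponds to 10^(85/10) = 3.162e+08; subtracting the fixed part leaves 2.963e+08 for the forklift, i.e. 84.72 dB SPL.
So the forklift must be reduced from 91 to 84.72 dB SPL: IL = 6.28 dB.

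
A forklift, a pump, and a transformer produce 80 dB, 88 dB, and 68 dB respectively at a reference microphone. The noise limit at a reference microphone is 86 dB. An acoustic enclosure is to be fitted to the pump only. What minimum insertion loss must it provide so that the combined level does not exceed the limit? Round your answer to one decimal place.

Fixed contribution from the other sources: Σ 10^(L/10) = 10^(80/10) + 10^(68/10) = 1.063e+08 (80.27 dB).
To meet 86 dB overall, the treated pump may contribute at most 10^(86/10) − 1.063e+08 = 2.918e+08, i.e. 84.65 dB.
So the pump must be reduced from 88 to 84.65 dB: IL = 3.35 dB.

3.3 dB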